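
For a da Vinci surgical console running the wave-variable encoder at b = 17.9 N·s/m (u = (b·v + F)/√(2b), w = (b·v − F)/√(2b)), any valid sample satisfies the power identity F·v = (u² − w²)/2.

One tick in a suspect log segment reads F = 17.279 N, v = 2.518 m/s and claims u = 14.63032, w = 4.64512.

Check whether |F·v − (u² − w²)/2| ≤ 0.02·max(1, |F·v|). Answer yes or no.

F·v = 17.279×2.518 = 43.5085 W.
(u² − w²)/2 = (214.0463 − 21.5771)/2 = 96.2346 W.
|Δ| = 52.7260;  2% of max(1, |F·v|) = 0.8702.

no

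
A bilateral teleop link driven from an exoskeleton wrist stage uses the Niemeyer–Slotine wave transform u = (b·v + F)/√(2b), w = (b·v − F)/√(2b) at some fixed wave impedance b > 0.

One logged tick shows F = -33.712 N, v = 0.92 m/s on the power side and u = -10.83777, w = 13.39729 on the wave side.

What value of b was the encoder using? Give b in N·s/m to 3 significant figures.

b = 3.87 N·s/m

u + w = 2.5595;  u + w = √(2b)·v, so √(2b) = 2.5595/0.92 = 2.7821.
b = (√(2b))²/2 = 7.7400/2 = 3.8700.
(Check via u − w = 2F/√(2b): u − w = -24.2351, 2F/√(2b) = -24.2350.)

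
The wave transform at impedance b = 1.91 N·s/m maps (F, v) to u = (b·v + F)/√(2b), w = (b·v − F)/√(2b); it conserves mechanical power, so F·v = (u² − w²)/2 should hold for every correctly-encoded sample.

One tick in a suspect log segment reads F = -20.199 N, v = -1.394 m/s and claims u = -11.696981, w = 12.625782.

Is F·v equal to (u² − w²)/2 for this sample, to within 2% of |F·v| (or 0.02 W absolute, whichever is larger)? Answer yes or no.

F·v = (-20.199)×(-1.394) = 28.157406 W.
(u² − w²)/2 = (136.819365 − 159.410371)/2 = -11.295503 W.
|Δ| = 39.452909;  2% of max(1, |F·v|) = 0.563148.

no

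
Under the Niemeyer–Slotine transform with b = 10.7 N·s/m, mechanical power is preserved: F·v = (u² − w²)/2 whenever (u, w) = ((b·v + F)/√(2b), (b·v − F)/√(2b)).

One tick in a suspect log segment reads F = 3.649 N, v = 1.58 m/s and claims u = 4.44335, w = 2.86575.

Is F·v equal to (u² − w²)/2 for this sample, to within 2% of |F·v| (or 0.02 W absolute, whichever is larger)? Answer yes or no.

F·v = 3.649×1.58 = 5.76542 W.
(u² − w²)/2 = (19.74336 − 8.21252)/2 = 5.76542 W.
|Δ| = 0.00000;  2% of max(1, |F·v|) = 0.11531.

yes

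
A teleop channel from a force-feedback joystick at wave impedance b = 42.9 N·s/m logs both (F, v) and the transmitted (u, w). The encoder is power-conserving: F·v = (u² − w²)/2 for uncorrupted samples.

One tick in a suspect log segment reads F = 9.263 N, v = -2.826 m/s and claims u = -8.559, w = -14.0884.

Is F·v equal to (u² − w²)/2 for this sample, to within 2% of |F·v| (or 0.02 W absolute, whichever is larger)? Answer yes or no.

F·v = 9.263×(-2.826) = -26.1772 W.
(u² − w²)/2 = (73.2565 − 198.4830)/2 = -62.6133 W.
|Δ| = 36.4360;  2% of max(1, |F·v|) = 0.5235.

no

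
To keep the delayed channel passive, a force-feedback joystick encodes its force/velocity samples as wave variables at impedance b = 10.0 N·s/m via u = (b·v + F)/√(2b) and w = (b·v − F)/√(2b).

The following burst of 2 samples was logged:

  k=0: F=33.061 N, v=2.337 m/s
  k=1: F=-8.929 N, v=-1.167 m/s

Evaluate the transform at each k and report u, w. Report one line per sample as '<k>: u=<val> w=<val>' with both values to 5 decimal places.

k=0: b·v=10.0×2.337=23.37000; √(2b)=4.47214; u=(23.37000+33.061)/4.47214=12.61836, w=(23.37000−33.061)/4.47214=-2.16697
k=1: b·v=10.0×(-1.167)=-11.67000; √(2b)=4.47214; u=(-11.67000+(-8.929))/4.47214=-4.60608, w=(-11.67000−(-8.929))/4.47214=-0.61291

0: u=12.61836 w=-2.16697
1: u=-4.60608 w=-0.61291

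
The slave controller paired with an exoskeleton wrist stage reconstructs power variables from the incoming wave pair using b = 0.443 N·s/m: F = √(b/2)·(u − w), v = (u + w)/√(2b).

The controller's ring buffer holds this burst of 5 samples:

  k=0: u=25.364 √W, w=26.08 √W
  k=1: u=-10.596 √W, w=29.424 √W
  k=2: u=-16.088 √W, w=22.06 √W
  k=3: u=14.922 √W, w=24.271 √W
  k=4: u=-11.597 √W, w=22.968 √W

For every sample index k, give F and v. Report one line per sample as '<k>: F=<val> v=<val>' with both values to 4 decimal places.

0: F=-0.3370 v=54.6535
1: F=-18.8349 v=20.0026
2: F=-17.9539 v=6.3446
3: F=-4.4000 v=41.6382
4: F=-16.2676 v=12.0804

k=0: u−w=-0.7160, u+w=51.4440; √(b/2)=0.4706, √(2b)=0.9413; F=0.4706×(-0.716)=-0.3370, v=51.4440/0.9413=54.6535
k=1: u−w=-40.0200, u+w=18.8280; √(b/2)=0.4706, √(2b)=0.9413; F=0.4706×(-40.02)=-18.8349, v=18.8280/0.9413=20.0026
k=2: u−w=-38.1480, u+w=5.9720; √(b/2)=0.4706, √(2b)=0.9413; F=0.4706×(-38.148)=-17.9539, v=5.9720/0.9413=6.3446
k=3: u−w=-9.3490, u+w=39.1930; √(b/2)=0.4706, √(2b)=0.9413; F=0.4706×(-9.349)=-4.4000, v=39.1930/0.9413=41.6382
k=4: u−w=-34.5650, u+w=11.3710; √(b/2)=0.4706, √(2b)=0.9413; F=0.4706×(-34.565)=-16.2676, v=11.3710/0.9413=12.0804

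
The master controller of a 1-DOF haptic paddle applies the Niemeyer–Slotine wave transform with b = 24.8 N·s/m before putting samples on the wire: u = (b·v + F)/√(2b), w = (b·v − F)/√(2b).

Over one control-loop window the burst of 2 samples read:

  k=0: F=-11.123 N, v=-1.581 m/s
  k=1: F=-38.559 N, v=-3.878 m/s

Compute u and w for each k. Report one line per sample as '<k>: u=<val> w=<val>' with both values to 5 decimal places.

0: u=-7.14664 w=-3.98792
1: u=-19.13086 w=-8.18084

k=0: b·v=24.8×(-1.581)=-39.20880; √(2b)=7.04273; u=(-39.20880+(-11.123))/7.04273=-7.14664, w=(-39.20880−(-11.123))/7.04273=-3.98792
k=1: b·v=24.8×(-3.878)=-96.17440; √(2b)=7.04273; u=(-96.17440+(-38.559))/7.04273=-19.13086, w=(-96.17440−(-38.559))/7.04273=-8.18084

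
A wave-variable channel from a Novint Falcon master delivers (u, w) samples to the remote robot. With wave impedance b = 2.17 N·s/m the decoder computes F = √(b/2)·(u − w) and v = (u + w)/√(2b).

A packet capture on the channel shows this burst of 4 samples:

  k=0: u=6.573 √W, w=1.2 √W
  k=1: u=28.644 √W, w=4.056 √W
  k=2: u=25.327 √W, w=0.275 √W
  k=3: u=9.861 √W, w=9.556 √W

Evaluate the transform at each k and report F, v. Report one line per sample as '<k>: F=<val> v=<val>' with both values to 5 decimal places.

0: F=5.59670 v=3.73116
1: F=25.61168 v=15.69650
2: F=26.09500 v=12.28935
3: F=0.31770 v=9.32046

k=0: u−w=5.37300, u+w=7.77300; √(b/2)=1.04163, √(2b)=2.08327; F=1.04163×5.373=5.59670, v=7.77300/2.08327=3.73116
k=1: u−w=24.58800, u+w=32.70000; √(b/2)=1.04163, √(2b)=2.08327; F=1.04163×24.588=25.61168, v=32.70000/2.08327=15.69650
k=2: u−w=25.05200, u+w=25.60200; √(b/2)=1.04163, √(2b)=2.08327; F=1.04163×25.052=26.09500, v=25.60200/2.08327=12.28935
k=3: u−w=0.30500, u+w=19.41700; √(b/2)=1.04163, √(2b)=2.08327; F=1.04163×0.305=0.31770, v=19.41700/2.08327=9.32046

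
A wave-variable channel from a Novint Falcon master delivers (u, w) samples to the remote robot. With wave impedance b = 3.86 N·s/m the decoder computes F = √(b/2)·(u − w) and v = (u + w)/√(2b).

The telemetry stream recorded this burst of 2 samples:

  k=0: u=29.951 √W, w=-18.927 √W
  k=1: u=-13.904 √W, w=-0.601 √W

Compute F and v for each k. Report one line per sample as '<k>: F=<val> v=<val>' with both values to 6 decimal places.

0: F=67.903488 v=3.967624
1: F=-18.481118 v=-5.220464

k=0: u−w=48.878000, u+w=11.024000; √(b/2)=1.389244, √(2b)=2.778489; F=1.389244×48.878=67.903488, v=11.024000/2.778489=3.967624
k=1: u−w=-13.303000, u+w=-14.505000; √(b/2)=1.389244, √(2b)=2.778489; F=1.389244×(-13.303)=-18.481118, v=-14.505000/2.778489=-5.220464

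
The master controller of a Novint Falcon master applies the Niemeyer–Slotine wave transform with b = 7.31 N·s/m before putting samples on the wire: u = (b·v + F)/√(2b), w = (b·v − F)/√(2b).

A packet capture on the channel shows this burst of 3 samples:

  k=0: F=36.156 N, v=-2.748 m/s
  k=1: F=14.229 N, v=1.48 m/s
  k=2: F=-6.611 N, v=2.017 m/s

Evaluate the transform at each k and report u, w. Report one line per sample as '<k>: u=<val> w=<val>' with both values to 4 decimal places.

0: u=4.2023 w=-14.7096
1: u=6.5508 w=-0.8919
2: u=2.1271 w=5.5851

k=0: b·v=7.31×(-2.748)=-20.0879; √(2b)=3.8236; u=(-20.0879+36.156)/3.8236=4.2023, w=(-20.0879−36.156)/3.8236=-14.7096
k=1: b·v=7.31×1.48=10.8188; √(2b)=3.8236; u=(10.8188+14.229)/3.8236=6.5508, w=(10.8188−14.229)/3.8236=-0.8919
k=2: b·v=7.31×2.017=14.7443; √(2b)=3.8236; u=(14.7443+(-6.611))/3.8236=2.1271, w=(14.7443−(-6.611))/3.8236=5.5851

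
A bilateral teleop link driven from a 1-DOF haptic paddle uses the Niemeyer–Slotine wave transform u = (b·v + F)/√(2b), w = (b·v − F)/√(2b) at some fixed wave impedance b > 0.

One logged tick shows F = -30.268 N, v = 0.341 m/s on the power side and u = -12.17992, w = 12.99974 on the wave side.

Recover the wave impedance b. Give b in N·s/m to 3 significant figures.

b = 2.89 N·s/m

u + w = 0.8198;  u + w = √(2b)·v, so √(2b) = 0.8198/0.341 = 2.4042.
b = (√(2b))²/2 = 5.7800/2 = 2.8900.
(Check via u − w = 2F/√(2b): u − w = -25.1797, 2F/√(2b) = -25.1796.)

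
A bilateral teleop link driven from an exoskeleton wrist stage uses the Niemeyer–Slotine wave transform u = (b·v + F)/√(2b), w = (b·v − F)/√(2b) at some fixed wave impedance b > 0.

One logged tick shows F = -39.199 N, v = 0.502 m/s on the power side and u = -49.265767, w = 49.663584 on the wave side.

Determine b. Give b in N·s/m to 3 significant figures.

b = 0.314 N·s/m

u + w = 0.397817;  u + w = √(2b)·v, so √(2b) = 0.397817/0.502 = 0.792464.
b = (√(2b))²/2 = 0.627999/2 = 0.314000.
(Check via u − w = 2F/√(2b): u − w = -98.929351, 2F/√(2b) = -98.929397.)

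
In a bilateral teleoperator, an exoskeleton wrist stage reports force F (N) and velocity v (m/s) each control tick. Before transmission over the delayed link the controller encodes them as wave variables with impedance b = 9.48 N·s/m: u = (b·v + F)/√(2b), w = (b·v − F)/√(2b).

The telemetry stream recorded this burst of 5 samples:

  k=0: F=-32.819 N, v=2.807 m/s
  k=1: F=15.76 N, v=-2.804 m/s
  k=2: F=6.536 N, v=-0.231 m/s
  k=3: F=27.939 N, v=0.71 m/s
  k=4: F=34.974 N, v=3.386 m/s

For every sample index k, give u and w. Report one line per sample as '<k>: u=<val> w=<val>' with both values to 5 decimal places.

0: u=-1.42586 w=13.64840
1: u=-2.48534 w=-9.72414
2: u=0.99812 w=-2.00396
3: u=7.96218 w=-4.87062
4: u=15.40389 w=-0.66020

k=0: b·v=9.48×2.807=26.61036; √(2b)=4.35431; u=(26.61036+(-32.819))/4.35431=-1.42586, w=(26.61036−(-32.819))/4.35431=13.64840
k=1: b·v=9.48×(-2.804)=-26.58192; √(2b)=4.35431; u=(-26.58192+15.76)/4.35431=-2.48534, w=(-26.58192−15.76)/4.35431=-9.72414
k=2: b·v=9.48×(-0.231)=-2.18988; √(2b)=4.35431; u=(-2.18988+6.536)/4.35431=0.99812, w=(-2.18988−6.536)/4.35431=-2.00396
k=3: b·v=9.48×0.71=6.73080; √(2b)=4.35431; u=(6.73080+27.939)/4.35431=7.96218, w=(6.73080−27.939)/4.35431=-4.87062
k=4: b·v=9.48×3.386=32.09928; √(2b)=4.35431; u=(32.09928+34.974)/4.35431=15.40389, w=(32.09928−34.974)/4.35431=-0.66020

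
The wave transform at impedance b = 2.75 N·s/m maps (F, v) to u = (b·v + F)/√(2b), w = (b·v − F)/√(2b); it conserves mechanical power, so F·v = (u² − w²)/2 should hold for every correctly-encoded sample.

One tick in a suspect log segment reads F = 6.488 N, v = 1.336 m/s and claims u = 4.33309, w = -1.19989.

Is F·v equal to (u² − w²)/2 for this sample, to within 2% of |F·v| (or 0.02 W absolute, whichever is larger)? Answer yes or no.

F·v = 6.488×1.336 = 8.6680 W.
(u² − w²)/2 = (18.7757 − 1.4397)/2 = 8.6680 W.
|Δ| = 0.0000;  2% of max(1, |F·v|) = 0.1734.

yes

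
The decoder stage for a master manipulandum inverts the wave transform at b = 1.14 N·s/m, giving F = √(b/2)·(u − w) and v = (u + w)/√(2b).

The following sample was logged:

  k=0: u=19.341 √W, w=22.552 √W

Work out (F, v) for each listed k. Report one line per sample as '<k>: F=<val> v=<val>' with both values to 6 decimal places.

0: F=-2.424252 v=27.744317

k=0: u−w=-3.211000, u+w=41.893000; √(b/2)=0.754983, √(2b)=1.509967; F=0.754983×(-3.211)=-2.424252, v=41.893000/1.509967=27.744317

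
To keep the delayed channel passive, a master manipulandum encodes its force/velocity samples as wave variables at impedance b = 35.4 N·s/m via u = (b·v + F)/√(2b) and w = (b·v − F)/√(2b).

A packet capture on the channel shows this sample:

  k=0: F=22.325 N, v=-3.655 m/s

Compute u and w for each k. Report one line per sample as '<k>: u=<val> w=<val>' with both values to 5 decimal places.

0: u=-12.72386 w=-18.03031

k=0: b·v=35.4×(-3.655)=-129.38700; √(2b)=8.41427; u=(-129.38700+22.325)/8.41427=-12.72386, w=(-129.38700−22.325)/8.41427=-18.03031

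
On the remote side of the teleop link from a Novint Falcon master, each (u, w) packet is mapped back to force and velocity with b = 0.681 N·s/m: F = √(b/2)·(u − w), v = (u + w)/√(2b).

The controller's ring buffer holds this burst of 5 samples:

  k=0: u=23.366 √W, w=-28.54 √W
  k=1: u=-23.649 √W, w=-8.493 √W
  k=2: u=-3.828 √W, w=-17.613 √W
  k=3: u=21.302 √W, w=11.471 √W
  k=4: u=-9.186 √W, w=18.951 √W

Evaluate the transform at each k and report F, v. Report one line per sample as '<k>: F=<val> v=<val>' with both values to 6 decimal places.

k=0: u−w=51.906000, u+w=-5.174000; √(b/2)=0.583524, √(2b)=1.167048; F=0.583524×51.906=30.288385, v=-5.174000/1.167048=-4.433410
k=1: u−w=-15.156000, u+w=-32.142000; √(b/2)=0.583524, √(2b)=1.167048; F=0.583524×(-15.156)=-8.843886, v=-32.142000/1.167048=-27.541294
k=2: u−w=13.785000, u+w=-21.441000; √(b/2)=0.583524, √(2b)=1.167048; F=0.583524×13.785=8.043875, v=-21.441000/1.167048=-18.372002
k=3: u−w=9.831000, u+w=32.773000; √(b/2)=0.583524, √(2b)=1.167048; F=0.583524×9.831=5.736622, v=32.773000/1.167048=28.081975
k=4: u−w=-28.137000, u+w=9.765000; √(b/2)=0.583524, √(2b)=1.167048; F=0.583524×(-28.137)=-16.418609, v=9.765000/1.167048=8.367268

0: F=30.288385 v=-4.433410
1: F=-8.843886 v=-27.541294
2: F=8.043875 v=-18.372002
3: F=5.736622 v=28.081975
4: F=-16.418609 v=8.367268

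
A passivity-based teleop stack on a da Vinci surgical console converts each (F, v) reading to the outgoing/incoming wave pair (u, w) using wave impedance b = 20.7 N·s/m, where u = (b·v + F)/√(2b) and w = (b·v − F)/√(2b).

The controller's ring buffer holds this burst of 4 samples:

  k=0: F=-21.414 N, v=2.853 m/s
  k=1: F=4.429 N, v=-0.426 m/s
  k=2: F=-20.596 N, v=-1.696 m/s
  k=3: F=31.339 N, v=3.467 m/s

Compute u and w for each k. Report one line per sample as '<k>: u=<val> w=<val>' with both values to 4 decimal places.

0: u=5.8504 w=12.5066
1: u=-0.6822 w=-2.0588
2: u=-8.6573 w=-2.2553
3: u=16.0245 w=6.2832

k=0: b·v=20.7×2.853=59.0571; √(2b)=6.4343; u=(59.0571+(-21.414))/6.4343=5.8504, w=(59.0571−(-21.414))/6.4343=12.5066
k=1: b·v=20.7×(-0.426)=-8.8182; √(2b)=6.4343; u=(-8.8182+4.429)/6.4343=-0.6822, w=(-8.8182−4.429)/6.4343=-2.0588
k=2: b·v=20.7×(-1.696)=-35.1072; √(2b)=6.4343; u=(-35.1072+(-20.596))/6.4343=-8.6573, w=(-35.1072−(-20.596))/6.4343=-2.2553
k=3: b·v=20.7×3.467=71.7669; √(2b)=6.4343; u=(71.7669+31.339)/6.4343=16.0245, w=(71.7669−31.339)/6.4343=6.2832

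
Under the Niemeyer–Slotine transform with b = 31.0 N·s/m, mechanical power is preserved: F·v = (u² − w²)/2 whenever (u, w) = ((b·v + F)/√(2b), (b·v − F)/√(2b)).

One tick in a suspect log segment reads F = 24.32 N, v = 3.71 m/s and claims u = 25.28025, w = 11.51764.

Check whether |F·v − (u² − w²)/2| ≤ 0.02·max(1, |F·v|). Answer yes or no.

F·v = 24.32×3.71 = 90.22720 W.
(u² − w²)/2 = (639.09104 − 132.65603)/2 = 253.21750 W.
|Δ| = 162.99030;  2% of max(1, |F·v|) = 1.80454.

no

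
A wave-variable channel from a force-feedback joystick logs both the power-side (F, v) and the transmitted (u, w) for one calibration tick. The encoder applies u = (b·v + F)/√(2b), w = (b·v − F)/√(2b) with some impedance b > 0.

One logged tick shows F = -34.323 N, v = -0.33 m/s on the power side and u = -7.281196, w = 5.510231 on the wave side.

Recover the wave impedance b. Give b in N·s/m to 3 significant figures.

u + w = -1.770965;  u + w = √(2b)·v, so √(2b) = -1.770965/(-0.33) = 5.366561.
b = (√(2b))²/2 = 28.799973/2 = 14.399986.
(Check via u − w = 2F/√(2b): u − w = -12.791427, 2F/√(2b) = -12.791433.)

b = 14.4 N·s/m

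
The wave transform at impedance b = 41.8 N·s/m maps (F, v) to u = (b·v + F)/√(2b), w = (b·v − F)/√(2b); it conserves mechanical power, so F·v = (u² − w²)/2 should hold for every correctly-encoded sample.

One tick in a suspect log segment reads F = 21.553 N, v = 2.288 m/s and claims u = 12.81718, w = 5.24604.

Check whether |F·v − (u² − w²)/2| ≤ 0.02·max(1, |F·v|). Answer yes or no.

no

F·v = 21.553×2.288 = 49.3133 W.
(u² − w²)/2 = (164.2801 − 27.5209)/2 = 68.3796 W.
|Δ| = 19.0663;  2% of max(1, |F·v|) = 0.9863.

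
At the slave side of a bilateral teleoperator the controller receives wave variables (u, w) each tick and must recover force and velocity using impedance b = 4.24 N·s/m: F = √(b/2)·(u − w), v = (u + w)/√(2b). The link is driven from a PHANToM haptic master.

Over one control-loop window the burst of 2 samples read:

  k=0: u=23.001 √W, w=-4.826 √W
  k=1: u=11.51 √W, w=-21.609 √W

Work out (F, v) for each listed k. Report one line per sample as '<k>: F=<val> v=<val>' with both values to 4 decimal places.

0: F=40.5167 v=6.2413
1: F=48.2220 v=-3.4680

k=0: u−w=27.8270, u+w=18.1750; √(b/2)=1.4560, √(2b)=2.9120; F=1.4560×27.827=40.5167, v=18.1750/2.9120=6.2413
k=1: u−w=33.1190, u+w=-10.0990; √(b/2)=1.4560, √(2b)=2.9120; F=1.4560×33.119=48.2220, v=-10.0990/2.9120=-3.4680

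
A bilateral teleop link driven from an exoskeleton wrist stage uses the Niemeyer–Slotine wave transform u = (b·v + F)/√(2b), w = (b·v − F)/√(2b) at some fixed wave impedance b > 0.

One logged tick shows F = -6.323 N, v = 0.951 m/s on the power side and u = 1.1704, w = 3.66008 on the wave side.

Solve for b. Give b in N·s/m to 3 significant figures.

b = 12.9 N·s/m

u + w = 4.8305;  u + w = √(2b)·v, so √(2b) = 4.8305/0.951 = 5.0794.
b = (√(2b))²/2 = 25.8000/2 = 12.9000.
(Check via u − w = 2F/√(2b): u − w = -2.4897, 2F/√(2b) = -2.4897.)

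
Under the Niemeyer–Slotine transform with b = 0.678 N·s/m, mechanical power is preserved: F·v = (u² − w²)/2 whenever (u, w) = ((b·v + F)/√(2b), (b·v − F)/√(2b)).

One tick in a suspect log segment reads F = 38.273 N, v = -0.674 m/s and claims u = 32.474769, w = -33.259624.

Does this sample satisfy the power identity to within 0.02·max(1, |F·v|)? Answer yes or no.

F·v = 38.273×(-0.674) = -25.796002 W.
(u² − w²)/2 = (1054.610622 − 1106.202589)/2 = -25.795984 W.
|Δ| = 0.000018;  2% of max(1, |F·v|) = 0.515920.

yes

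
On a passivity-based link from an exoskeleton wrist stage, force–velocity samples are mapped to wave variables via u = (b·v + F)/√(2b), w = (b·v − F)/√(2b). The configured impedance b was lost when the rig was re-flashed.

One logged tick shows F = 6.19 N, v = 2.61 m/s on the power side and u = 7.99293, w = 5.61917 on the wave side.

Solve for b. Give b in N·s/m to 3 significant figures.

b = 13.6 N·s/m

u + w = 13.61210;  u + w = √(2b)·v, so √(2b) = 13.61210/2.61 = 5.21536.
b = (√(2b))²/2 = 27.20002/2 = 13.60001.
(Check via u − w = 2F/√(2b): u − w = 2.37376, 2F/√(2b) = 2.37376.)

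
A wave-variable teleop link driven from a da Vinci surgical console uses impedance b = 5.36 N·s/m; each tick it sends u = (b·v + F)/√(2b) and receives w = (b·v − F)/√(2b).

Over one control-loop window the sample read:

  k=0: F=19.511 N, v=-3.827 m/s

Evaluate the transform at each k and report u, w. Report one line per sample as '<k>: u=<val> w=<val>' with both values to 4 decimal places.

0: u=-0.3059 w=-12.2242

k=0: b·v=5.36×(-3.827)=-20.5127; √(2b)=3.2741; u=(-20.5127+19.511)/3.2741=-0.3059, w=(-20.5127−19.511)/3.2741=-12.2242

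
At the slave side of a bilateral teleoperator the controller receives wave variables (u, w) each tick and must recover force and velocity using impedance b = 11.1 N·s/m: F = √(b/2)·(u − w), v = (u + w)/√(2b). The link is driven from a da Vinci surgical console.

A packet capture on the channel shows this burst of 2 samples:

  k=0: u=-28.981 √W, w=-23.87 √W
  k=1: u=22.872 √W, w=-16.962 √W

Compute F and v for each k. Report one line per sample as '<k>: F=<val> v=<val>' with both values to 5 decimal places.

k=0: u−w=-5.11100, u+w=-52.85100; √(b/2)=2.35584, √(2b)=4.71169; F=2.35584×(-5.111)=-12.04072, v=-52.85100/4.71169=-11.21700
k=1: u−w=39.83400, u+w=5.91000; √(b/2)=2.35584, √(2b)=4.71169; F=2.35584×39.834=93.84268, v=5.91000/4.71169=1.25433

0: F=-12.04072 v=-11.21700
1: F=93.84268 v=1.25433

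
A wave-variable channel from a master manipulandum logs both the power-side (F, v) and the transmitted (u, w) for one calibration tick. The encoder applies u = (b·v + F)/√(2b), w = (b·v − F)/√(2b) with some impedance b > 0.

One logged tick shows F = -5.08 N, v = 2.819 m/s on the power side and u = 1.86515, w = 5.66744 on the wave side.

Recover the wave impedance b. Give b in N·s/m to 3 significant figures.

u + w = 7.53259;  u + w = √(2b)·v, so √(2b) = 7.53259/2.819 = 2.67208.
b = (√(2b))²/2 = 7.14000/2 = 3.57000.
(Check via u − w = 2F/√(2b): u − w = -3.80229, 2F/√(2b) = -3.80228.)

b = 3.57 N·s/m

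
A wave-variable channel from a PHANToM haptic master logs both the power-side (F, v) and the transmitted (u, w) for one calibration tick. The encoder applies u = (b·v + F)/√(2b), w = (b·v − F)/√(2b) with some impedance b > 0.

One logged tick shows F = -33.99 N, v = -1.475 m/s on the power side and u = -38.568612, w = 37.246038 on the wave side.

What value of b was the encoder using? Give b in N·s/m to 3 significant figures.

b = 0.402 N·s/m

u + w = -1.322574;  u + w = √(2b)·v, so √(2b) = -1.322574/(-1.475) = 0.896660.
b = (√(2b))²/2 = 0.804000/2 = 0.402000.
(Check via u − w = 2F/√(2b): u − w = -75.814650, 2F/√(2b) = -75.814661.)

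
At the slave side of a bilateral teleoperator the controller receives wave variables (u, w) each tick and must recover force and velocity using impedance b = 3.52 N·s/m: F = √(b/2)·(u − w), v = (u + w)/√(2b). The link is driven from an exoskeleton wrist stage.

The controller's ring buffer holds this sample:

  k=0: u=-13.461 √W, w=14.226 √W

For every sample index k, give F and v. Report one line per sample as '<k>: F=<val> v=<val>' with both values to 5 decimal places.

0: F=-36.73096 v=0.28832

k=0: u−w=-27.68700, u+w=0.76500; √(b/2)=1.32665, √(2b)=2.65330; F=1.32665×(-27.687)=-36.73096, v=0.76500/2.65330=0.28832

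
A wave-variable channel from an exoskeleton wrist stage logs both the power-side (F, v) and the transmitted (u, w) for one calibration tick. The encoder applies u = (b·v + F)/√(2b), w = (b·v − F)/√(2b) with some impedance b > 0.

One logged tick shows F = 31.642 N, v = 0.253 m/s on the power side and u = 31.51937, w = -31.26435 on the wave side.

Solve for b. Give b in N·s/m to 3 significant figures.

b = 0.508 N·s/m

u + w = 0.2550;  u + w = √(2b)·v, so √(2b) = 0.2550/0.253 = 1.0080.
b = (√(2b))²/2 = 1.0160/2 = 0.5080.
(Check via u − w = 2F/√(2b): u − w = 62.7837, 2F/√(2b) = 62.7827.)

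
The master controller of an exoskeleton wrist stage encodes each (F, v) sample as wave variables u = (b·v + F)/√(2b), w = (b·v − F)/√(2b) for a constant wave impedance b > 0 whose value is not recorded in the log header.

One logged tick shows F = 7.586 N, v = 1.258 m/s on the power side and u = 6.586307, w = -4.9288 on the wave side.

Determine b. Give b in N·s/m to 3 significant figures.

u + w = 1.657507;  u + w = √(2b)·v, so √(2b) = 1.657507/1.258 = 1.317573.
b = (√(2b))²/2 = 1.735999/2 = 0.867999.
(Check via u − w = 2F/√(2b): u − w = 11.515107, 2F/√(2b) = 11.515110.)

b = 0.868 N·s/m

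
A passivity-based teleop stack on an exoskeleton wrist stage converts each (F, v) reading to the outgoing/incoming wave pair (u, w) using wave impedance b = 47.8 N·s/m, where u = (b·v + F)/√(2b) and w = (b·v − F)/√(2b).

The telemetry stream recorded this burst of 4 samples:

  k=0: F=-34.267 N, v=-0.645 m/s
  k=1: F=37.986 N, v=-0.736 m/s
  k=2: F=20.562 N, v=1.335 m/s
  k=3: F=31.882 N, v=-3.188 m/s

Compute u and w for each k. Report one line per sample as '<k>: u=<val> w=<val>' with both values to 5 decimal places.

0: u=-6.65792 w=0.35142
1: u=0.28690 w=-7.48316
2: u=8.62948 w=4.42351
3: u=-12.32463 w=-18.84612

k=0: b·v=47.8×(-0.645)=-30.83100; √(2b)=9.77753; u=(-30.83100+(-34.267))/9.77753=-6.65792, w=(-30.83100−(-34.267))/9.77753=0.35142
k=1: b·v=47.8×(-0.736)=-35.18080; √(2b)=9.77753; u=(-35.18080+37.986)/9.77753=0.28690, w=(-35.18080−37.986)/9.77753=-7.48316
k=2: b·v=47.8×1.335=63.81300; √(2b)=9.77753; u=(63.81300+20.562)/9.77753=8.62948, w=(63.81300−20.562)/9.77753=4.42351
k=3: b·v=47.8×(-3.188)=-152.38640; √(2b)=9.77753; u=(-152.38640+31.882)/9.77753=-12.32463, w=(-152.38640−31.882)/9.77753=-18.84612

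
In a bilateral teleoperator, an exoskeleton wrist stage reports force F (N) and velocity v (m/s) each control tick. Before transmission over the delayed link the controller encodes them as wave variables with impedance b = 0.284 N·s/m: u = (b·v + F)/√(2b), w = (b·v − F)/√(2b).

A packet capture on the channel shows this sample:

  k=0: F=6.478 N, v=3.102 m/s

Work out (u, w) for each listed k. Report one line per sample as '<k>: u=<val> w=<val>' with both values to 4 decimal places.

0: u=9.7643 w=-7.4265

k=0: b·v=0.284×3.102=0.8810; √(2b)=0.7537; u=(0.8810+6.478)/0.7537=9.7643, w=(0.8810−6.478)/0.7537=-7.4265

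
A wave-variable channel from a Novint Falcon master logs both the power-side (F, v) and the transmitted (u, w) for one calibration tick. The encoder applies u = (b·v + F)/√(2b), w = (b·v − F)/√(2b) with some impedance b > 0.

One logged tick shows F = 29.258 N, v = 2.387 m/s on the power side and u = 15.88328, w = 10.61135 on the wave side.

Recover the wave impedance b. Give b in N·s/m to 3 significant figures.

b = 61.6 N·s/m

u + w = 26.4946;  u + w = √(2b)·v, so √(2b) = 26.4946/2.387 = 11.0996.
b = (√(2b))²/2 = 123.2000/2 = 61.6000.
(Check via u − w = 2F/√(2b): u − w = 5.2719, 2F/√(2b) = 5.2719.)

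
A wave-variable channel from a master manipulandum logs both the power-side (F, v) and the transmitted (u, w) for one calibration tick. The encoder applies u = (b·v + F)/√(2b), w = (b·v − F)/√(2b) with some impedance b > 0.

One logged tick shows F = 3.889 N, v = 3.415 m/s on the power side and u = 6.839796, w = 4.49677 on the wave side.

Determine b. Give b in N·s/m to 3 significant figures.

u + w = 11.336566;  u + w = √(2b)·v, so √(2b) = 11.336566/3.415 = 3.319639.
b = (√(2b))²/2 = 11.020001/2 = 5.510000.
(Check via u − w = 2F/√(2b): u − w = 2.343026, 2F/√(2b) = 2.343026.)

b = 5.51 N·s/m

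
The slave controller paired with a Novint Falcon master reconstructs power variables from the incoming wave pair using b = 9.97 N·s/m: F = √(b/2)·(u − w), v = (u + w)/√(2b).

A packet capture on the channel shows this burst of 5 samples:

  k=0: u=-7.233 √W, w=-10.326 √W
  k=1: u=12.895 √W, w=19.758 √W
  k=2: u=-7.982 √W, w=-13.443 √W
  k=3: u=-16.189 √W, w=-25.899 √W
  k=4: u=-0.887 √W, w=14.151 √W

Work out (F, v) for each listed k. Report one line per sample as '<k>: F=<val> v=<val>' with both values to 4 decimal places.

k=0: u−w=3.0930, u+w=-17.5590; √(b/2)=2.2327, √(2b)=4.4654; F=2.2327×3.093=6.9058, v=-17.5590/4.4654=-3.9322
k=1: u−w=-6.8630, u+w=32.6530; √(b/2)=2.2327, √(2b)=4.4654; F=2.2327×(-6.863)=-15.3231, v=32.6530/4.4654=7.3124
k=2: u−w=5.4610, u+w=-21.4250; √(b/2)=2.2327, √(2b)=4.4654; F=2.2327×5.461=12.1928, v=-21.4250/4.4654=-4.7980
k=3: u−w=9.7100, u+w=-42.0880; √(b/2)=2.2327, √(2b)=4.4654; F=2.2327×9.71=21.6796, v=-42.0880/4.4654=-9.4253
k=4: u−w=-15.0380, u+w=13.2640; √(b/2)=2.2327, √(2b)=4.4654; F=2.2327×(-15.038)=-33.5755, v=13.2640/4.4654=2.9704

0: F=6.9058 v=-3.9322
1: F=-15.3231 v=7.3124
2: F=12.1928 v=-4.7980
3: F=21.6796 v=-9.4253
4: F=-33.5755 v=2.9704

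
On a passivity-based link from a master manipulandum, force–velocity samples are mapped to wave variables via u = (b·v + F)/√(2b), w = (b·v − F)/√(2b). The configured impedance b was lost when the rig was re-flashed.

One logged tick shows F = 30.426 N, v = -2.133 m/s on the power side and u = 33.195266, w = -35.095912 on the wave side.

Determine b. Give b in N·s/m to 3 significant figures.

b = 0.397 N·s/m

u + w = -1.900646;  u + w = √(2b)·v, so √(2b) = -1.900646/(-2.133) = 0.891067.
b = (√(2b))²/2 = 0.794000/2 = 0.397000.
(Check via u − w = 2F/√(2b): u − w = 68.291178, 2F/√(2b) = 68.291158.)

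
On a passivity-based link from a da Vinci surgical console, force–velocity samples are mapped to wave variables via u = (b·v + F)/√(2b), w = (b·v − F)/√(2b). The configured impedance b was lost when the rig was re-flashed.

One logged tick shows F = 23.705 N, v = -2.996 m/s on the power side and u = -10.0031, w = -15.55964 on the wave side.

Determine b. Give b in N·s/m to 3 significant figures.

u + w = -25.5627;  u + w = √(2b)·v, so √(2b) = -25.5627/(-2.996) = 8.5323.
b = (√(2b))²/2 = 72.8000/2 = 36.4000.
(Check via u − w = 2F/√(2b): u − w = 5.5565, 2F/√(2b) = 5.5565.)

b = 36.4 N·s/m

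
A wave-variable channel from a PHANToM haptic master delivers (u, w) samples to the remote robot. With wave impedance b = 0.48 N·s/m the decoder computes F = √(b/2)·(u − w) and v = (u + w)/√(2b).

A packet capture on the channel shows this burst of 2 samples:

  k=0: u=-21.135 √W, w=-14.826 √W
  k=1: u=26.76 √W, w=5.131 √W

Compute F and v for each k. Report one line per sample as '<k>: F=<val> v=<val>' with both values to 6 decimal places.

k=0: u−w=-6.309000, u+w=-35.961000; √(b/2)=0.489898, √(2b)=0.979796; F=0.489898×(-6.309)=-3.090766, v=-35.961000/0.979796=-36.702542
k=1: u−w=21.629000, u+w=31.891000; √(b/2)=0.489898, √(2b)=0.979796; F=0.489898×21.629=10.596003, v=31.891000/0.979796=32.548616

0: F=-3.090766 v=-36.702542
1: F=10.596003 v=32.548616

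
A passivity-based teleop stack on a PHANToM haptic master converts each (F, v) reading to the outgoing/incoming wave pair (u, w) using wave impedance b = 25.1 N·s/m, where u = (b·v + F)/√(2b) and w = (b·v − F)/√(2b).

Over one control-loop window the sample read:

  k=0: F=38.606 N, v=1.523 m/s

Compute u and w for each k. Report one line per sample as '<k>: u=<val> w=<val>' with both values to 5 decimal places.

0: u=10.84420 w=-0.05345

k=0: b·v=25.1×1.523=38.22730; √(2b)=7.08520; u=(38.22730+38.606)/7.08520=10.84420, w=(38.22730−38.606)/7.08520=-0.05345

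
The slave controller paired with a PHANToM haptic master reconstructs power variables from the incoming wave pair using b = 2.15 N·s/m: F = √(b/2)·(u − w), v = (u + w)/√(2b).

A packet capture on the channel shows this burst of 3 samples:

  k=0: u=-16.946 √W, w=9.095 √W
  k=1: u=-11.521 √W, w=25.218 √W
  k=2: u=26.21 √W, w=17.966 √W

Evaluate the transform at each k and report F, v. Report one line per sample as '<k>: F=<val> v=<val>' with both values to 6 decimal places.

k=0: u−w=-26.041000, u+w=-7.851000; √(b/2)=1.036822, √(2b)=2.073644; F=1.036822×(-26.041)=-26.999883, v=-7.851000/2.073644=-3.786088
k=1: u−w=-36.739000, u+w=13.697000; √(b/2)=1.036822, √(2b)=2.073644; F=1.036822×(-36.739)=-38.091806, v=13.697000/2.073644=6.605280
k=2: u−w=8.244000, u+w=44.176000; √(b/2)=1.036822, √(2b)=2.073644; F=1.036822×8.244=8.547561, v=44.176000/2.073644=21.303559

0: F=-26.999883 v=-3.786088
1: F=-38.091806 v=6.605280
2: F=8.547561 v=21.303559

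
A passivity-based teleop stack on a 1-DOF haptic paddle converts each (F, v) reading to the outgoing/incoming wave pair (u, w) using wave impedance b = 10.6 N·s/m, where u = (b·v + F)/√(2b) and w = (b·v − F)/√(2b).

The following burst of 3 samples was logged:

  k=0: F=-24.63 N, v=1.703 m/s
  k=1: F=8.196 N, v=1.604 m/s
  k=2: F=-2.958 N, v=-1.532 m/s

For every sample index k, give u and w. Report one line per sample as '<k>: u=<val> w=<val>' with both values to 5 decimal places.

k=0: b·v=10.6×1.703=18.05180; √(2b)=4.60435; u=(18.05180+(-24.63))/4.60435=-1.42869, w=(18.05180−(-24.63))/4.60435=9.26989
k=1: b·v=10.6×1.604=17.00240; √(2b)=4.60435; u=(17.00240+8.196)/4.60435=5.47274, w=(17.00240−8.196)/4.60435=1.91263
k=2: b·v=10.6×(-1.532)=-16.23920; √(2b)=4.60435; u=(-16.23920+(-2.958))/4.60435=-4.16937, w=(-16.23920−(-2.958))/4.60435=-2.88449

0: u=-1.42869 w=9.26989
1: u=5.47274 w=1.91263
2: u=-4.16937 w=-2.88449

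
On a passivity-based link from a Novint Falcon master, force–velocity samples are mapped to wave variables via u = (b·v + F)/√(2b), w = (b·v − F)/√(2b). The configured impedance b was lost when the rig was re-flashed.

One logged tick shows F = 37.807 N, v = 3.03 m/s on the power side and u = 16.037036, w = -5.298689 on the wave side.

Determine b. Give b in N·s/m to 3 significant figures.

u + w = 10.738347;  u + w = √(2b)·v, so √(2b) = 10.738347/3.03 = 3.544009.
b = (√(2b))²/2 = 12.559999/2 = 6.280000.
(Check via u − w = 2F/√(2b): u − w = 21.335725, 2F/√(2b) = 21.335725.)

b = 6.28 N·s/m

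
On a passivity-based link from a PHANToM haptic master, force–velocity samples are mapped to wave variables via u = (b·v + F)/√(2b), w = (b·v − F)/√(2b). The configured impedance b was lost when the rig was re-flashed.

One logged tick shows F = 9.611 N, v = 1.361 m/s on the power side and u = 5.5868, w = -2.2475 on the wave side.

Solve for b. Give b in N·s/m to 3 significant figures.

u + w = 3.3393;  u + w = √(2b)·v, so √(2b) = 3.3393/1.361 = 2.4536.
b = (√(2b))²/2 = 6.0200/2 = 3.0100.
(Check via u − w = 2F/√(2b): u − w = 7.8343, 2F/√(2b) = 7.8343.)

b = 3.01 N·s/m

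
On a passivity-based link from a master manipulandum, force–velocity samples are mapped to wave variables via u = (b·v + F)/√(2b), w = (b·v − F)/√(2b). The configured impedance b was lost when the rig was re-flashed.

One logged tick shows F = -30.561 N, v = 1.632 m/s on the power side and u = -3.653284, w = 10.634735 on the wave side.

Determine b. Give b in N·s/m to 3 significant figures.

u + w = 6.981451;  u + w = √(2b)·v, so √(2b) = 6.981451/1.632 = 4.277850.
b = (√(2b))²/2 = 18.300000/2 = 9.150000.
(Check via u − w = 2F/√(2b): u − w = -14.288019, 2F/√(2b) = -14.288019.)

b = 9.15 N·s/m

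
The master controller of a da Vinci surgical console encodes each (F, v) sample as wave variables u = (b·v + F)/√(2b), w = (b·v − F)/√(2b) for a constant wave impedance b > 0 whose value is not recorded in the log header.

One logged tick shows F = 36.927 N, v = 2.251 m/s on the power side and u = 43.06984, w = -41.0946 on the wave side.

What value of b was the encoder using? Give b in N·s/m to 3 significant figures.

b = 0.385 N·s/m

u + w = 1.97524;  u + w = √(2b)·v, so √(2b) = 1.97524/2.251 = 0.87749.
b = (√(2b))²/2 = 0.77000/2 = 0.38500.
(Check via u − w = 2F/√(2b): u − w = 84.16444, 2F/√(2b) = 84.16464.)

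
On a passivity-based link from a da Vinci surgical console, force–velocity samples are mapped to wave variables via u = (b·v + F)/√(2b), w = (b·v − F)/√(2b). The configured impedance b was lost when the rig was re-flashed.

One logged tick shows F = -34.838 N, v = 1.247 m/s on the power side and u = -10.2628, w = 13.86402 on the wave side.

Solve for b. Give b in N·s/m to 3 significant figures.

b = 4.17 N·s/m

u + w = 3.6012;  u + w = √(2b)·v, so √(2b) = 3.6012/1.247 = 2.8879.
b = (√(2b))²/2 = 8.3400/2 = 4.1700.
(Check via u − w = 2F/√(2b): u − w = -24.1268, 2F/√(2b) = -24.1268.)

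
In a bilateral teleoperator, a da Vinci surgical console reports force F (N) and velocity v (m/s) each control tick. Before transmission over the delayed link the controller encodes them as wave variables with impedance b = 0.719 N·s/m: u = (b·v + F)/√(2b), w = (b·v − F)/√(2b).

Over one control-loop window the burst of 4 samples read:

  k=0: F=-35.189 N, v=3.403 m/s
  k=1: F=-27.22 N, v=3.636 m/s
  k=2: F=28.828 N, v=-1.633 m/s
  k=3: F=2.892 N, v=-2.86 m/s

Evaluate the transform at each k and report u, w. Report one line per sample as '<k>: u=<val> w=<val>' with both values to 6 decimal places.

k=0: b·v=0.719×3.403=2.446757; √(2b)=1.199166; u=(2.446757+(-35.189))/1.199166=-27.304170, w=(2.446757−(-35.189))/1.199166=31.384933
k=1: b·v=0.719×3.636=2.614284; √(2b)=1.199166; u=(2.614284+(-27.22))/1.199166=-20.519018, w=(2.614284−(-27.22))/1.199166=24.879187
k=2: b·v=0.719×(-1.633)=-1.174127; √(2b)=1.199166; u=(-1.174127+28.828)/1.199166=23.060914, w=(-1.174127−28.828)/1.199166=-25.019153
k=3: b·v=0.719×(-2.86)=-2.056340; √(2b)=1.199166; u=(-2.056340+2.892)/1.199166=0.696867, w=(-2.056340−2.892)/1.199166=-4.126483

0: u=-27.304170 w=31.384933
1: u=-20.519018 w=24.879187
2: u=23.060914 w=-25.019153
3: u=0.696867 w=-4.126483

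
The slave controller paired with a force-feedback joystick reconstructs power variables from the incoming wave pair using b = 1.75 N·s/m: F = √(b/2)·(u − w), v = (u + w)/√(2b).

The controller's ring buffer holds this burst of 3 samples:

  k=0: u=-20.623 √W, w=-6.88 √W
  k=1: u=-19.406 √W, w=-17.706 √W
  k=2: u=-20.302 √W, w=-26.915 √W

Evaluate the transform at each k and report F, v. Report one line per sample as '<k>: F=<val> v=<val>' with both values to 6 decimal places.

0: F=-12.855399 v=-14.700972
1: F=-1.590204 v=-19.837198
2: F=6.185895 v=-25.238548

k=0: u−w=-13.743000, u+w=-27.503000; √(b/2)=0.935414, √(2b)=1.870829; F=0.935414×(-13.743)=-12.855399, v=-27.503000/1.870829=-14.700972
k=1: u−w=-1.700000, u+w=-37.112000; √(b/2)=0.935414, √(2b)=1.870829; F=0.935414×(-1.7)=-1.590204, v=-37.112000/1.870829=-19.837198
k=2: u−w=6.613000, u+w=-47.217000; √(b/2)=0.935414, √(2b)=1.870829; F=0.935414×6.613=6.185895, v=-47.217000/1.870829=-25.238548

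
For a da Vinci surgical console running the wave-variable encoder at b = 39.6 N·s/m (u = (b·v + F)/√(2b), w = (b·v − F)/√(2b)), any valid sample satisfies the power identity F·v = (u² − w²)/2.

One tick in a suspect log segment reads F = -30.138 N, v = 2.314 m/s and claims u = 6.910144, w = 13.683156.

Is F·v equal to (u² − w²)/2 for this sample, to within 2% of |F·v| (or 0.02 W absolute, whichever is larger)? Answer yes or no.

F·v = (-30.138)×2.314 = -69.739332 W.
(u² − w²)/2 = (47.750090 − 187.228758)/2 = -69.739334 W.
|Δ| = 0.000002;  2% of max(1, |F·v|) = 1.394787.

yes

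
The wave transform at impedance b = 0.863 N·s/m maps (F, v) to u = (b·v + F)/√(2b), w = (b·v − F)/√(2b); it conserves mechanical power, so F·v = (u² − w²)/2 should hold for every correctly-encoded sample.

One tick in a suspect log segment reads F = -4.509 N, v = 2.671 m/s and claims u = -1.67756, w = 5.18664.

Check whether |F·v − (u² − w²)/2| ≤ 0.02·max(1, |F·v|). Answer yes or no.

yes

F·v = (-4.509)×2.671 = -12.04354 W.
(u² − w²)/2 = (2.81421 − 26.90123)/2 = -12.04351 W.
|Δ| = 0.00003;  2% of max(1, |F·v|) = 0.24087.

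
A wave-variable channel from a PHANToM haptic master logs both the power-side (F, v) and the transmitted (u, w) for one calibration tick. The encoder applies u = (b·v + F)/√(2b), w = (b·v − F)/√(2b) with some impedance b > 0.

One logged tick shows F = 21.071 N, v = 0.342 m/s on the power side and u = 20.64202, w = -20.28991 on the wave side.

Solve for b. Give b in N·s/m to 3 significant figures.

u + w = 0.3521;  u + w = √(2b)·v, so √(2b) = 0.3521/0.342 = 1.0296.
b = (√(2b))²/2 = 1.0600/2 = 0.5300.
(Check via u − w = 2F/√(2b): u − w = 40.9319, 2F/√(2b) = 40.9320.)

b = 0.53 N·s/m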